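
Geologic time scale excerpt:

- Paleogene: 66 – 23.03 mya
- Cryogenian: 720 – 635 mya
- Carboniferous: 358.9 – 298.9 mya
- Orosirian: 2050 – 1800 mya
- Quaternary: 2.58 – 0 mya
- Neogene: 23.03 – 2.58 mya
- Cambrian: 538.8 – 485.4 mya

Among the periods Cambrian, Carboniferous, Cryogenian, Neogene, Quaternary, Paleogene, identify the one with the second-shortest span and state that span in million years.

Start − end for each: Cambrian 538.8 − 485.4 = 53.4; Carboniferous 358.9 − 298.9 = 60; Cryogenian 720 − 635 = 85; Neogene 23.03 − 2.58 = 20.45; Quaternary 2.58 − 0 = 2.58; Paleogene 66 − 23.03 = 42.97.
Ranking these from shortest: Quaternary < Neogene < Paleogene < Cambrian < Carboniferous < Cryogenian.
Position 2 in that ranking is Neogene, which lasted 20.45 Myr.

Neogene, 20.45 million years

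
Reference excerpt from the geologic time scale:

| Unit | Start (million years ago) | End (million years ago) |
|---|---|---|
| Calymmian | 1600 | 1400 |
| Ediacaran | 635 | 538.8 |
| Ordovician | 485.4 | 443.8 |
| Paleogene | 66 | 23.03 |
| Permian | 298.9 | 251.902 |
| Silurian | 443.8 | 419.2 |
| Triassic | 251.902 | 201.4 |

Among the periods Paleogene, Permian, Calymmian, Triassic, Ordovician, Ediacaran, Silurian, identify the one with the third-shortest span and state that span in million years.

Start − end for each: Paleogene 66 − 23.03 = 42.97; Permian 298.9 − 251.902 = 46.998; Calymmian 1600 − 1400 = 200; Triassic 251.902 − 201.4 = 50.502; Ordovician 485.4 − 443.8 = 41.6; Ediacaran 635 − 538.8 = 96.2; Silurian 443.8 − 419.2 = 24.6.
Ranking these from shortest: Silurian < Ordovician < Paleogene < Permian < Triassic < Ediacaran < Calymmian.
Position 3 in that ranking is Paleogene, which lasted 42.97 Myr.

Paleogene, 42.97 million years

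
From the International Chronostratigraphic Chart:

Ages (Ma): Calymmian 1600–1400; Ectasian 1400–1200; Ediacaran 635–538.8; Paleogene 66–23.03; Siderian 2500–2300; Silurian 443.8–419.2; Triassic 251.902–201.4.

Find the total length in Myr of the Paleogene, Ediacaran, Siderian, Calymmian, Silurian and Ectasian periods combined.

Duration is start − end for each: (66 − 23.03) + (635 − 538.8) + (2500 − 2300) + (1600 − 1400) + (443.8 − 419.2) + (1400 − 1200).
That is 42.97 + 96.2 + 200 + 200 + 24.6 + 200, which totals 763.77 million years.

763.77 million years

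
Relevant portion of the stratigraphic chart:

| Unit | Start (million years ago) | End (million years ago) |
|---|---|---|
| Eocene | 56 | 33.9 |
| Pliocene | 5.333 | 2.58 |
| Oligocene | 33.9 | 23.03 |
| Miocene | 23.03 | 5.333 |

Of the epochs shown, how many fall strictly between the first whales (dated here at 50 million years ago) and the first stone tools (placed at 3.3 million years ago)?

2

50 Ma sits inside the Eocene (56–33.9) and 3.3 Ma inside the Pliocene (5.333–2.58); neither of those is wholly between the two dates.
The listed epochs lying completely between them are Oligocene, Miocene — 2 in all.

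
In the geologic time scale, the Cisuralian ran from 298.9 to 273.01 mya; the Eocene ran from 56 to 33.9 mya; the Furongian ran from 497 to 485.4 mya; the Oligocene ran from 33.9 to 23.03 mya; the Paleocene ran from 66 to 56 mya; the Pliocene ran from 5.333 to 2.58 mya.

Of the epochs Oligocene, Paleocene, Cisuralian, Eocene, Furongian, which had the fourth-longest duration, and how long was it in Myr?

Oligocene, 10.87 million years

Start − end for each: Oligocene 33.9 − 23.03 = 10.87; Paleocene 66 − 56 = 10; Cisuralian 298.9 − 273.01 = 25.89; Eocene 56 − 33.9 = 22.1; Furongian 497 − 485.4 = 11.6.
Ranking these from longest: Cisuralian > Eocene > Furongian > Oligocene > Paleocene.
Position 4 in that ranking is Oligocene, which lasted 10.87 Myr.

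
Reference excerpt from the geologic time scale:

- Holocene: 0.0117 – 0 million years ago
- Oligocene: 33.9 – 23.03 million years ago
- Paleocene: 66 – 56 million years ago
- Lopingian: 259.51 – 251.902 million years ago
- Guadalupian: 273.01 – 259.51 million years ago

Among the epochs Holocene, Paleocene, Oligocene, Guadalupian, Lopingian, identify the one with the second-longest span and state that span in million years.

Durations: Holocene 0.0117; Paleocene 10; Oligocene 10.87; Guadalupian 13.5; Lopingian 7.608 Myr.
Sorted longest-first: Guadalupian (13.5), Oligocene (10.87), Paleocene (10), Lopingian (7.608), Holocene (0.0117).
The second longest is Oligocene at 10.87 Myr.

Oligocene, 10.87 million years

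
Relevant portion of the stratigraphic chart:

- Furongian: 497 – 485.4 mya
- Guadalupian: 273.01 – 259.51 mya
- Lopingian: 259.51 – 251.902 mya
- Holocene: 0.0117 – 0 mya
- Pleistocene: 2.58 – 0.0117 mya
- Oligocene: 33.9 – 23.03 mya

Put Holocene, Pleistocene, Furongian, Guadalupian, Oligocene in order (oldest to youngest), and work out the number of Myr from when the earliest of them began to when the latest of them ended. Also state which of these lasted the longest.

Furongian → Guadalupian → Oligocene → Pleistocene → Holocene; total span 497 Myr; longest is Guadalupian

From the excerpt: Holocene 0.0117–0; Pleistocene 2.58–0.0117; Furongian 497–485.4; Guadalupian 273.01–259.51; Oligocene 33.9–23.03 (Ma).
Larger Ma is earlier, so the oldest is Furongian and the youngest is Holocene; oldest to youngest: Furongian, Guadalupian, Oligocene, Pleistocene, Holocene.
Oldest start 497 minus youngest end 0 gives 497 Myr overall.
Individual lengths (start − end): Holocene 0.0117; Furongian 11.6; Pleistocene 2.5683; Oligocene 10.87; Guadalupian 13.5. The largest is Guadalupian at 13.5 Myr.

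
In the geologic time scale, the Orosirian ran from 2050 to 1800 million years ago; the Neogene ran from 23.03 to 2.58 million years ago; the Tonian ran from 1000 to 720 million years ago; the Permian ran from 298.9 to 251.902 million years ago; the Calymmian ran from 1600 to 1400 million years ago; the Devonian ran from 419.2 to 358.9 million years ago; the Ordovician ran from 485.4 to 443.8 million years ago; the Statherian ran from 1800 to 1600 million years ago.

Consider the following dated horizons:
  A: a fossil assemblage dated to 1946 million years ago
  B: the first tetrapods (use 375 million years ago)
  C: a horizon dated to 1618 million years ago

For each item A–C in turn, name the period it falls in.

A — Orosirian; B — Devonian; C — Statherian

A: 1946 Ma lies in 2050–1800 Ma, so Orosirian.
B: 375 Ma lies in 419.2–358.9 Ma, so Devonian.
C: 1618 Ma lies in 1800–1600 Ma, so Statherian.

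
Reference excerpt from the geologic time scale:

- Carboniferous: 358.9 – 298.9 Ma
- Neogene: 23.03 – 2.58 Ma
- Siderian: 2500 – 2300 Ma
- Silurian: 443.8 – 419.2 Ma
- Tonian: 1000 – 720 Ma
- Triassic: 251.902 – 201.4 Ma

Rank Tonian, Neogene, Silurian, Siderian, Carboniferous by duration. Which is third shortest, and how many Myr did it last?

Start − end for each: Tonian 1000 − 720 = 280; Neogene 23.03 − 2.58 = 20.45; Silurian 443.8 − 419.2 = 24.6; Siderian 2500 − 2300 = 200; Carboniferous 358.9 − 298.9 = 60.
Ranking these from shortest: Neogene < Silurian < Carboniferous < Siderian < Tonian.
Position 3 in that ranking is Carboniferous, which lasted 60 Myr.

Carboniferous, 60 million years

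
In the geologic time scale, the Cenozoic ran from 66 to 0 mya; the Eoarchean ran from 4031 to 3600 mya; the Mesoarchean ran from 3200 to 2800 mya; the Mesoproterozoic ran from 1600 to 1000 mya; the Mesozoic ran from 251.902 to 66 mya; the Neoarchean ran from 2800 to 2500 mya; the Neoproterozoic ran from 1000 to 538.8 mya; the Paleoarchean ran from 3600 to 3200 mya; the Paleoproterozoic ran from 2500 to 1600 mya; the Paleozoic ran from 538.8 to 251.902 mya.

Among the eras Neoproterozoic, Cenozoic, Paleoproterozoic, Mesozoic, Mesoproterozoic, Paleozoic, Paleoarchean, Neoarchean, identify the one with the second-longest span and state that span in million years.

Mesoproterozoic, 600 million years

Durations: Neoproterozoic 461.2; Cenozoic 66; Paleoproterozoic 900; Mesozoic 185.902; Mesoproterozoic 600; Paleozoic 286.898; Paleoarchean 400; Neoarchean 300 Myr.
Sorted longest-first: Paleoproterozoic (900), Mesoproterozoic (600), Neoproterozoic (461.2), Paleoarchean (400), Neoarchean (300), Paleozoic (286.898), Mesozoic (185.902), Cenozoic (66).
The second longest is Mesoproterozoic at 600 Myr.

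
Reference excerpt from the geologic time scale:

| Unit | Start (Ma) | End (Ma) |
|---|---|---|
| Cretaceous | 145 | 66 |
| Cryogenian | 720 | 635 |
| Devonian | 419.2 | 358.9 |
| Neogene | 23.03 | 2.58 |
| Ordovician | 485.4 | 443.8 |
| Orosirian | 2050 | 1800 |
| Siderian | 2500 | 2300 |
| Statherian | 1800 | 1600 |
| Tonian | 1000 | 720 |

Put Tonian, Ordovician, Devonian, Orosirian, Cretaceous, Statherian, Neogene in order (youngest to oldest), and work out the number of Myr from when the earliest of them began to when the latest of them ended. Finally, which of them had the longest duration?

Neogene, Cretaceous, Devonian, Ordovician, Tonian, Statherian, Orosirian; total span 2047.42 Myr; longest is Tonian

From the excerpt: Tonian 1000–720; Ordovician 485.4–443.8; Devonian 419.2–358.9; Orosirian 2050–1800; Cretaceous 145–66; Statherian 1800–1600; Neogene 23.03–2.58 (Ma).
Larger Ma is earlier, so the oldest is Orosirian and the youngest is Neogene; youngest to oldest: Neogene, Cretaceous, Devonian, Ordovician, Tonian, Statherian, Orosirian.
Oldest start 2050 minus youngest end 2.58 gives 2047.42 Myr overall.
Individual lengths (start − end): Orosirian 250; Ordovician 41.6; Devonian 60.3; Statherian 200; Tonian 280; Cretaceous 79; Neogene 20.45. The largest is Tonian at 280 Myr.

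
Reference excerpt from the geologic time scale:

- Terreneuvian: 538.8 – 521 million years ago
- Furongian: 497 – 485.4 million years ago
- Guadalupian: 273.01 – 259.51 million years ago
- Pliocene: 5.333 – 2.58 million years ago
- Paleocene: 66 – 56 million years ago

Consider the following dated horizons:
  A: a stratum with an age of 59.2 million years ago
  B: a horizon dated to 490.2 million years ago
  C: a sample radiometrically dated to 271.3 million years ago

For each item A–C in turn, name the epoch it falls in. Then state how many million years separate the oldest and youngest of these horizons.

Match each age against the start–end ranges in the excerpt: A = 59.2 Ma → Paleocene (66–56); B = 490.2 Ma → Furongian (497–485.4); C = 271.3 Ma → Guadalupian (273.01–259.51).
The largest age is 490.2 Ma and the smallest is 59.2 Ma; their difference is 431 Myr.

A — Paleocene; B — Furongian; C — Guadalupian; span 431 million years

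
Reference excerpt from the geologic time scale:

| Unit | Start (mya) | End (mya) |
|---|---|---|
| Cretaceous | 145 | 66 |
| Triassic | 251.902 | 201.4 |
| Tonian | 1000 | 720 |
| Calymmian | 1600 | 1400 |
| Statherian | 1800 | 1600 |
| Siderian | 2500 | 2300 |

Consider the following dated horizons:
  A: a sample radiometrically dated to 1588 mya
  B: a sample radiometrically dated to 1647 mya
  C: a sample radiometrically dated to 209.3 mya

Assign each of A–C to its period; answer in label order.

Match each age against the start–end ranges in the excerpt: A = 1588 Ma → Calymmian (1600–1400); B = 1647 Ma → Statherian (1800–1600); C = 209.3 Ma → Triassic (251.902–201.4).

A — Calymmian; B — Statherian; C — Triassic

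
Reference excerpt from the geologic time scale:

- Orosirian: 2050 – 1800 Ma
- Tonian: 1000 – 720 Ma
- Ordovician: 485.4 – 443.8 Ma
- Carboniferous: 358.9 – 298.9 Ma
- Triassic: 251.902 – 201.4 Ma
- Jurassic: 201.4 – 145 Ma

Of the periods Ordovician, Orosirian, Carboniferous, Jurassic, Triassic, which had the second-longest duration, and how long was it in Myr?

Start − end for each: Ordovician 485.4 − 443.8 = 41.6; Orosirian 2050 − 1800 = 250; Carboniferous 358.9 − 298.9 = 60; Jurassic 201.4 − 145 = 56.4; Triassic 251.902 − 201.4 = 50.502.
Ranking these from longest: Orosirian > Carboniferous > Jurassic > Triassic > Ordovician.
Position 2 in that ranking is Carboniferous, which lasted 60 Myr.

Carboniferous, 60 million years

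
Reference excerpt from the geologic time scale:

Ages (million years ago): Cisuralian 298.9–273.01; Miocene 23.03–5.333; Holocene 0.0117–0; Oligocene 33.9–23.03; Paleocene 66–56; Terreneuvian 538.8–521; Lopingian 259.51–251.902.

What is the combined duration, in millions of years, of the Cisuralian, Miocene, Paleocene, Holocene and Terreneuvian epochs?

71.3987 million years

Each duration: Cisuralian = 25.89; Miocene = 17.697; Paleocene = 10; Holocene = 0.0117; Terreneuvian = 17.8.
Sum: 25.89 + 17.697 + 10 + 0.0117 + 17.8 = 71.3987 Myr.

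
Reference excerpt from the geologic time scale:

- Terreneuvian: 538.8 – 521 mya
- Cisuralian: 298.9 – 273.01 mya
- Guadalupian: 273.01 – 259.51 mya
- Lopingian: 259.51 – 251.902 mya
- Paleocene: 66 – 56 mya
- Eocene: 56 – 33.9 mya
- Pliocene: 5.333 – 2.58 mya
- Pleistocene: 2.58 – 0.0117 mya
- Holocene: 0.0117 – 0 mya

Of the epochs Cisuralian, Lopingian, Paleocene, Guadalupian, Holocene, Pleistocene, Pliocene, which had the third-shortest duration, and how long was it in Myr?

Pliocene, 2.753 million years

Start − end for each: Cisuralian 298.9 − 273.01 = 25.89; Lopingian 259.51 − 251.902 = 7.608; Paleocene 66 − 56 = 10; Guadalupian 273.01 − 259.51 = 13.5; Holocene 0.0117 − 0 = 0.0117; Pleistocene 2.58 − 0.0117 = 2.5683; Pliocene 5.333 − 2.58 = 2.753.
Ranking these from shortest: Holocene < Pleistocene < Pliocene < Lopingian < Paleocene < Guadalupian < Cisuralian.
Position 3 in that ranking is Pliocene, which lasted 2.753 Myr.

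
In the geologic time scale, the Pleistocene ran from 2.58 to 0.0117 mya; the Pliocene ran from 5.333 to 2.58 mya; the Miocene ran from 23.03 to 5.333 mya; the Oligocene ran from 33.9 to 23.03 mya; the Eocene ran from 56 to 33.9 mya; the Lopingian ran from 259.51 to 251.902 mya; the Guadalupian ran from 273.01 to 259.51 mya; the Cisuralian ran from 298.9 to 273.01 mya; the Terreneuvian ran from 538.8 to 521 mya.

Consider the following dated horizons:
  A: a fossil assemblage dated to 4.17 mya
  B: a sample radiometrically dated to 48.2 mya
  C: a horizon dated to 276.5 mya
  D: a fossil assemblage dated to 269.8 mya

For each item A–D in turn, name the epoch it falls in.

A: 4.17 Ma lies in 5.333–2.58 Ma, so Pliocene.
B: 48.2 Ma lies in 56–33.9 Ma, so Eocene.
C: 276.5 Ma lies in 298.9–273.01 Ma, so Cisuralian.
D: 269.8 Ma lies in 273.01–259.51 Ma, so Guadalupian.

A — Pliocene; B — Eocene; C — Cisuralian; D — Guadalupian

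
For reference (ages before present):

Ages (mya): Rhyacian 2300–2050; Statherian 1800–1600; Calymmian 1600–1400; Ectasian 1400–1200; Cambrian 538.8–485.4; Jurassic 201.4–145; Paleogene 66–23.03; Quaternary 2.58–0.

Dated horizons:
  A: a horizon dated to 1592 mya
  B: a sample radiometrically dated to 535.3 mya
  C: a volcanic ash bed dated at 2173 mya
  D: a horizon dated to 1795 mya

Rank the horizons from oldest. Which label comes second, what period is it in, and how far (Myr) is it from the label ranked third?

Larger Ma means older, so oldest first: C 2173 > D 1795 > A 1592 > B 535.3.
Counting 2 along gives D (1795 Ma); the excerpt puts that inside the Statherian, 1800–1600 Ma.
Next in line is A (1592 Ma), and 1795 − 1592 = 203 Myr.

D, in the Statherian; 203 million years to A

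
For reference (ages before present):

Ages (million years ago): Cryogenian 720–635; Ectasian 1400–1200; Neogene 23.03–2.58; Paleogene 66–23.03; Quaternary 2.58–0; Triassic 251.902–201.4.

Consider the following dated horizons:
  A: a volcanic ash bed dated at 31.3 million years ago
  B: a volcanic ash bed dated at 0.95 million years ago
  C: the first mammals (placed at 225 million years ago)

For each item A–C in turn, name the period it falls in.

Match each age against the start–end ranges in the excerpt: A = 31.3 Ma → Paleogene (66–23.03); B = 0.95 Ma → Quaternary (2.58–0); C = 225 Ma → Triassic (251.902–201.4).

A — Paleogene; B — Quaternary; C — Triassic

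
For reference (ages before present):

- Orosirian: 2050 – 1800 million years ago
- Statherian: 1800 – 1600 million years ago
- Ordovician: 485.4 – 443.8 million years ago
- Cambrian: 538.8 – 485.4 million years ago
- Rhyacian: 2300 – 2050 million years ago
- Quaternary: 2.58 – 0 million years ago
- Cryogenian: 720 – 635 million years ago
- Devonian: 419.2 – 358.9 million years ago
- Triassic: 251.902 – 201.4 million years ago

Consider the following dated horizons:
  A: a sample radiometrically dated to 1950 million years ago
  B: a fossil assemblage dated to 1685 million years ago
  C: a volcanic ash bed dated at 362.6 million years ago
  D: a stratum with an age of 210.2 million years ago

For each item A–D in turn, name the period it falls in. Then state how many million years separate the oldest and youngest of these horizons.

A — Orosirian; B — Statherian; C — Devonian; D — Triassic; span 1739.8 million years

A: 1950 Ma lies in 2050–1800 Ma, so Orosirian.
B: 1685 Ma lies in 1800–1600 Ma, so Statherian.
C: 362.6 Ma lies in 419.2–358.9 Ma, so Devonian.
D: 210.2 Ma lies in 251.902–201.4 Ma, so Triassic.
Oldest = 1950 Ma, youngest = 210.2 Ma → span 1739.8 Myr.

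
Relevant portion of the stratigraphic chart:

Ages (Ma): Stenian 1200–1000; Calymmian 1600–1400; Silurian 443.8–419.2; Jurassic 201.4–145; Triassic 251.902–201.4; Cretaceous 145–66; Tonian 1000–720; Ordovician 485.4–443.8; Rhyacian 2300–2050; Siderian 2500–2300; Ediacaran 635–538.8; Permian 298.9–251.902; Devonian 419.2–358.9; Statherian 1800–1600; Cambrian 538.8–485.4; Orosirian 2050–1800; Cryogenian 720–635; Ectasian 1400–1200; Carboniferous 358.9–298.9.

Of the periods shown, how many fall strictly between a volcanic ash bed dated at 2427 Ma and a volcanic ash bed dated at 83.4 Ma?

17

The older date is 2427 Ma and the younger is 83.4 Ma.
Periods with start < 2427 and end > 83.4 Ma: Rhyacian (2300–2050), Orosirian (2050–1800), Statherian (1800–1600), Calymmian (1600–1400), Ectasian (1400–1200), Stenian (1200–1000), Tonian (1000–720), Cryogenian (720–635), Ediacaran (635–538.8), Cambrian (538.8–485.4), Ordovician (485.4–443.8), Silurian (443.8–419.2), Devonian (419.2–358.9), Carboniferous (358.9–298.9), Permian (298.9–251.902), Triassic (251.902–201.4), Jurassic (201.4–145).
That is 17 complete periods.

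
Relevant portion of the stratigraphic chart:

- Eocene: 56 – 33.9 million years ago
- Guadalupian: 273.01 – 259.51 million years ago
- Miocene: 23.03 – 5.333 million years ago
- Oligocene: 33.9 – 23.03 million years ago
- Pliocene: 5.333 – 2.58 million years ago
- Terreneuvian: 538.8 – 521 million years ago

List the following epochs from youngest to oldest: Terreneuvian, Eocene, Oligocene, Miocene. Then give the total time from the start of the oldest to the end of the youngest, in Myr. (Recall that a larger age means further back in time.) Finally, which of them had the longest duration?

Miocene → Oligocene → Eocene → Terreneuvian; total span 533.467 Myr; longest is Eocene

From the excerpt: Terreneuvian 538.8–521; Eocene 56–33.9; Oligocene 33.9–23.03; Miocene 23.03–5.333 (Ma).
Larger Ma is earlier, so the oldest is Terreneuvian and the youngest is Miocene; youngest to oldest: Miocene, Oligocene, Eocene, Terreneuvian.
Oldest start 538.8 minus youngest end 5.333 gives 533.467 Myr overall.
Individual lengths (start − end): Eocene 22.1; Oligocene 10.87; Terreneuvian 17.8; Miocene 17.697. The largest is Eocene at 22.1 Myr.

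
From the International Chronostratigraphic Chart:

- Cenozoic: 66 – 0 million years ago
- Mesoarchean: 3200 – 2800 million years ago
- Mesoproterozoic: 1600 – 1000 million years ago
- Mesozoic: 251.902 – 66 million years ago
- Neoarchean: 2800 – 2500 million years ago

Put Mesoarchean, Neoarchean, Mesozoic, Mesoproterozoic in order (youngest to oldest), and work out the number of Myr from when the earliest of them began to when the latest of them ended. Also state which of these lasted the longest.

Mesozoic, Mesoproterozoic, Neoarchean, Mesoarchean; total span 3134 Myr; longest is Mesoproterozoic

From the excerpt: Mesoarchean 3200–2800; Neoarchean 2800–2500; Mesozoic 251.902–66; Mesoproterozoic 1600–1000 (Ma).
Larger Ma is earlier, so the oldest is Mesoarchean and the youngest is Mesozoic; youngest to oldest: Mesozoic, Mesoproterozoic, Neoarchean, Mesoarchean.
Oldest start 3200 minus youngest end 66 gives 3134 Myr overall.
Individual lengths (start − end): Neoarchean 300; Mesoarchean 400; Mesoproterozoic 600; Mesozoic 185.902. The largest is Mesoproterozoic at 600 Myr.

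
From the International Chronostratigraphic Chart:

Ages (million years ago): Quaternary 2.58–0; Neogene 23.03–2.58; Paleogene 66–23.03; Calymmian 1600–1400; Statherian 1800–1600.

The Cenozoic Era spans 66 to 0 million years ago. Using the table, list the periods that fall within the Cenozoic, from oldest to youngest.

Periods with both bounds inside 66–0 Ma: Paleogene (66–23.03), Neogene (23.03–2.58), Quaternary (2.58–0).

Paleogene, Neogene, Quaternary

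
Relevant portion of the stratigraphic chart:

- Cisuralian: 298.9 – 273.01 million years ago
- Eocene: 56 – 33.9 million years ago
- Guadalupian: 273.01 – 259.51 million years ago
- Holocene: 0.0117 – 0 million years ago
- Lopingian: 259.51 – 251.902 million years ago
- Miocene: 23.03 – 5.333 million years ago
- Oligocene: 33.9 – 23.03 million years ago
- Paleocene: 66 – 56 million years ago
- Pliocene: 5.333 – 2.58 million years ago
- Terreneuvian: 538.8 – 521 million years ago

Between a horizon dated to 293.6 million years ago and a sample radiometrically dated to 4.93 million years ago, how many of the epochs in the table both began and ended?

6

293.6 Ma sits inside the Cisuralian (298.9–273.01) and 4.93 Ma inside the Pliocene (5.333–2.58); neither of those is wholly between the two dates.
The listed epochs lying completely between them are Guadalupian, Lopingian, Paleocene, Eocene, Oligocene, Miocene — 6 in all.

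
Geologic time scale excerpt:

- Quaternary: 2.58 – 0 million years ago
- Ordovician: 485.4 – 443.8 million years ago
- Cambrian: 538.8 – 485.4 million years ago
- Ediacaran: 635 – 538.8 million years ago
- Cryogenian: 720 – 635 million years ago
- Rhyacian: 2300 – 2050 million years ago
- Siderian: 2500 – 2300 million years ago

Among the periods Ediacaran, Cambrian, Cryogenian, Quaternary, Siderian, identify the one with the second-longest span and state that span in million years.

Ediacaran, 96.2 million years

Durations: Ediacaran 96.2; Cambrian 53.4; Cryogenian 85; Quaternary 2.58; Siderian 200 Myr.
Sorted longest-first: Siderian (200), Ediacaran (96.2), Cryogenian (85), Cambrian (53.4), Quaternary (2.58).
The second longest is Ediacaran at 96.2 Myr.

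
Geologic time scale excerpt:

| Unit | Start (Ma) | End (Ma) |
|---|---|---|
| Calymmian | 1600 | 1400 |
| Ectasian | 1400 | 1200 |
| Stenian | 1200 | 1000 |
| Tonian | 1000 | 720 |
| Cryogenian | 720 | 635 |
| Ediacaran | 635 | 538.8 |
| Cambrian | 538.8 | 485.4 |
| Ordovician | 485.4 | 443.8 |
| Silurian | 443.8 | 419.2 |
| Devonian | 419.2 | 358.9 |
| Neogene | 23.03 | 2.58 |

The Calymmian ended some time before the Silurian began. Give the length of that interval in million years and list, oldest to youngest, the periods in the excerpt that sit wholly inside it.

956.2 million years; Ectasian, Stenian, Tonian, Cryogenian, Ediacaran, Cambrian, Ordovician

The Calymmian closes at 1400 Ma and the Silurian opens at 443.8 Ma, so the interval is 1400 − 443.8 = 956.2 Myr.
A period fits inside if it starts at or after 1400 Ma and ends at or before 443.8 Ma; oldest first that gives Ectasian, Stenian, Tonian, Cryogenian, Ediacaran, Cambrian, Ordovician.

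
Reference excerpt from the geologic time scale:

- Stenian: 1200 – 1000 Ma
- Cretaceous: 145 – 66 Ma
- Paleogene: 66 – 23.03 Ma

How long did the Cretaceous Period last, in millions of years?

145 − 66 = 79 million years.

79 million years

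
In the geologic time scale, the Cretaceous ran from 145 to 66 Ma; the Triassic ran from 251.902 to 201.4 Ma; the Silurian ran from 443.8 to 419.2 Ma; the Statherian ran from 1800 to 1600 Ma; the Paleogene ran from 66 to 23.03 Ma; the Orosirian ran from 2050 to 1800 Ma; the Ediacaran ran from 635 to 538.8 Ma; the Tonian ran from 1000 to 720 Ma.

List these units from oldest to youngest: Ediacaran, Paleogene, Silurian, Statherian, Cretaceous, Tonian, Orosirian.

Orosirian, Statherian, Tonian, Ediacaran, Silurian, Cretaceous, Paleogene

Sorting by start age (descending Ma, since larger Ma = older): Orosirian start 2050, Statherian start 1800, Tonian start 1000, Ediacaran start 635, Silurian start 443.8, Cretaceous start 145, Paleogene start 66.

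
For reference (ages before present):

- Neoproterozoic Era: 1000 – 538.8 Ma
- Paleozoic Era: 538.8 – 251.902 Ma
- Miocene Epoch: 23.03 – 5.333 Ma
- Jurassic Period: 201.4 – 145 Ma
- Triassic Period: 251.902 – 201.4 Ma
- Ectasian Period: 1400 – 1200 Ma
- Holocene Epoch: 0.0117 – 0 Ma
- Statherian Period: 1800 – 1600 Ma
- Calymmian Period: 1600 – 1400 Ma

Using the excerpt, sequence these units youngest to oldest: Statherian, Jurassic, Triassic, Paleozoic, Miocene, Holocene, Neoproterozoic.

The oldest of these is Statherian (starts 1800 Ma) and the youngest is Holocene (ends 0 Ma).
In between, by decreasing start age: Neoproterozoic (1000), Paleozoic (538.8), Triassic (251.902), Jurassic (201.4), Miocene (23.03).
Listing youngest first means reversing that sequence.

Holocene → Miocene → Jurassic → Triassic → Paleozoic → Neoproterozoic → Statherian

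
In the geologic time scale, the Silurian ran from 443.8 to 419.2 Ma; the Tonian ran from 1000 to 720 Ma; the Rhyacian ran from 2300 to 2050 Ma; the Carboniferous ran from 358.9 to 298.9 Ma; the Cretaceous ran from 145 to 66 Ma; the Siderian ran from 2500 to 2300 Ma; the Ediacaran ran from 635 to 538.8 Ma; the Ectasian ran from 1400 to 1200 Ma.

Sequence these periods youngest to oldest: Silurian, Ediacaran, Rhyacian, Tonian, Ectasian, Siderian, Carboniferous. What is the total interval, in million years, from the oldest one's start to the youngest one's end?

Carboniferous → Silurian → Ediacaran → Tonian → Ectasian → Rhyacian → Siderian; total span 2201.1 Myr

From the excerpt: Silurian 443.8–419.2; Ediacaran 635–538.8; Rhyacian 2300–2050; Tonian 1000–720; Ectasian 1400–1200; Siderian 2500–2300; Carboniferous 358.9–298.9 (Ma).
Larger Ma is earlier, so the oldest is Siderian and the youngest is Carboniferous; youngest to oldest: Carboniferous, Silurian, Ediacaran, Tonian, Ectasian, Rhyacian, Siderian.
Oldest start 2500 minus youngest end 298.9 gives 2201.1 Myr overall.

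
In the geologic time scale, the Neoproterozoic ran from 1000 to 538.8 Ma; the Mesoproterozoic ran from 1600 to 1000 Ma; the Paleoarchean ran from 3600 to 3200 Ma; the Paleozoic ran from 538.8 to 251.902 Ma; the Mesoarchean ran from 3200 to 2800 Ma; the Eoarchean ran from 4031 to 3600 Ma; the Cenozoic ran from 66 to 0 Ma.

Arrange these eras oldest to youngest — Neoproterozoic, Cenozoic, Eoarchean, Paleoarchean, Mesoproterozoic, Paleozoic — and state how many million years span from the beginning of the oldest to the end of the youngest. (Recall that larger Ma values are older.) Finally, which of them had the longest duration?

From the excerpt: Neoproterozoic 1000–538.8; Cenozoic 66–0; Eoarchean 4031–3600; Paleoarchean 3600–3200; Mesoproterozoic 1600–1000; Paleozoic 538.8–251.902 (Ma).
Larger Ma is earlier, so the oldest is Eoarchean and the youngest is Cenozoic; oldest to youngest: Eoarchean, Paleoarchean, Mesoproterozoic, Neoproterozoic, Paleozoic, Cenozoic.
Oldest start 4031 minus youngest end 0 gives 4031 Myr overall.
Individual lengths (start − end): Eoarchean 431; Neoproterozoic 461.2; Mesoproterozoic 600; Cenozoic 66; Paleoarchean 400; Paleozoic 286.898. The largest is Mesoproterozoic at 600 Myr.

Eoarchean → Paleoarchean → Mesoproterozoic → Neoproterozoic → Paleozoic → Cenozoic; total span 4031 Myr; longest is Mesoproterozoic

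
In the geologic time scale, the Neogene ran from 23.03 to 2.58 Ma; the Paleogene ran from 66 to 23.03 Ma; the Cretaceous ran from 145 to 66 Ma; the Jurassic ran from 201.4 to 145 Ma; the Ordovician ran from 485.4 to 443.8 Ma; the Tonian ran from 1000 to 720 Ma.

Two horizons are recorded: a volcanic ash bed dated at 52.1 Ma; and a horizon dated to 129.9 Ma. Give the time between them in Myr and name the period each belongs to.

Elapsed time: 129.9 − 52.1 = 77.8 Myr.
52.1 Ma lies within 66–23.03 Ma: Paleogene.
129.9 Ma lies within 145–66 Ma: Cretaceous.

77.8 million years apart; the first in the Paleogene, the second in the Cretaceous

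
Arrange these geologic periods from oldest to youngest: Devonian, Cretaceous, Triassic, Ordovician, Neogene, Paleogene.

Ordovician → Devonian → Triassic → Cretaceous → Paleogene → Neogene

Era membership (oldest first within each) — Paleozoic: Ordovician, Devonian; Mesozoic: Triassic, Cretaceous; Cenozoic: Paleogene, Neogene. Paleozoic precedes Mesozoic, which precedes Cenozoic. Concatenating the groups in that era order gives oldest to youngest directly.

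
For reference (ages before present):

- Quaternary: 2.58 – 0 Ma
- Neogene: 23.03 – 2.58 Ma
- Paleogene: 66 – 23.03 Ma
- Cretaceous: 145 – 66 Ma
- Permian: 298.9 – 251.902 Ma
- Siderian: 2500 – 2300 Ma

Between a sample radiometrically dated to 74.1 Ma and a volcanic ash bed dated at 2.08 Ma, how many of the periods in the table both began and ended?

2

The older date is 74.1 Ma and the younger is 2.08 Ma.
Periods with start < 74.1 and end > 2.08 Ma: Paleogene (66–23.03), Neogene (23.03–2.58).
That is 2 complete periods.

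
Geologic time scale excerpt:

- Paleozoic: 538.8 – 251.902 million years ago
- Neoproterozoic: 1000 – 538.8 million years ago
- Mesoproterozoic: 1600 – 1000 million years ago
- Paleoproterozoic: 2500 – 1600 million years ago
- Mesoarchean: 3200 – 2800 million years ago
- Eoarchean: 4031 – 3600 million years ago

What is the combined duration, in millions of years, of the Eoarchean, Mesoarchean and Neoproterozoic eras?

Duration is start − end for each: (4031 − 3600) + (3200 − 2800) + (1000 − 538.8).
That is 431 + 400 + 461.2, which totals 1292.2 million years.

1292.2 million years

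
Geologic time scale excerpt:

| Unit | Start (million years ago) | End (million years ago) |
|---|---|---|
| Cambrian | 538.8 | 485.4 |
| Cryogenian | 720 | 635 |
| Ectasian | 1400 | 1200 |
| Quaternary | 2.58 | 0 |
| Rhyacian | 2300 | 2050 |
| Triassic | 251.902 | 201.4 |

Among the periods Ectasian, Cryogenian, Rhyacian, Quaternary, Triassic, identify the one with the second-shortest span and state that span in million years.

Durations: Ectasian 200; Cryogenian 85; Rhyacian 250; Quaternary 2.58; Triassic 50.502 Myr.
Sorted shortest-first: Quaternary (2.58), Triassic (50.502), Cryogenian (85), Ectasian (200), Rhyacian (250).
The second shortest is Triassic at 50.502 Myr.

Triassic, 50.502 million years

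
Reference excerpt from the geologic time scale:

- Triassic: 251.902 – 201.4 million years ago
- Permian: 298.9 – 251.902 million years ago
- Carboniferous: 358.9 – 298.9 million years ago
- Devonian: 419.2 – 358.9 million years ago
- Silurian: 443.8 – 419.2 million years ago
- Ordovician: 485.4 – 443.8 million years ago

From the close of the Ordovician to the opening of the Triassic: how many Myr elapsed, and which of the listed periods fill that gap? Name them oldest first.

191.898 million years; Silurian, Devonian, Carboniferous, Permian

End of Ordovician = 443.8 Ma; start of Triassic = 251.902 Ma.
Gap = 443.8 − 251.902 = 191.898 Myr.
Periods wholly inside 443.8–251.902 Ma: Silurian (443.8–419.2), Devonian (419.2–358.9), Carboniferous (358.9–298.9), Permian (298.9–251.902).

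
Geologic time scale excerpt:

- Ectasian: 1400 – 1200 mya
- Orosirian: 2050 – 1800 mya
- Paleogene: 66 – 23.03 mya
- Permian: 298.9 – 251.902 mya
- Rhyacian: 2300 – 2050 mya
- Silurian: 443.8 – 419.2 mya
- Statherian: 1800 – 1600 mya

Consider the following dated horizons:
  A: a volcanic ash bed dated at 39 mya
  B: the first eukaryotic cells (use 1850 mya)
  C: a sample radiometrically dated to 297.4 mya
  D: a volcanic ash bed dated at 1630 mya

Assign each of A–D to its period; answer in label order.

A: 39 Ma lies in 66–23.03 Ma, so Paleogene.
B: 1850 Ma lies in 2050–1800 Ma, so Orosirian.
C: 297.4 Ma lies in 298.9–251.902 Ma, so Permian.
D: 1630 Ma lies in 1800–1600 Ma, so Statherian.

A — Paleogene; B — Orosirian; C — Permian; D — Statherian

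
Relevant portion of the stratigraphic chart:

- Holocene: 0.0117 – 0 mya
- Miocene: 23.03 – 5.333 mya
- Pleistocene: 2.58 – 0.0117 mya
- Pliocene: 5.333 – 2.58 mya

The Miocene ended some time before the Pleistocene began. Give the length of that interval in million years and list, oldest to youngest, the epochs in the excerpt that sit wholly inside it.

2.753 million years; Pliocene

End of Miocene = 5.333 Ma; start of Pleistocene = 2.58 Ma.
Gap = 5.333 − 2.58 = 2.753 Myr.
Epochs wholly inside 5.333–2.58 Ma: Pliocene (5.333–2.58).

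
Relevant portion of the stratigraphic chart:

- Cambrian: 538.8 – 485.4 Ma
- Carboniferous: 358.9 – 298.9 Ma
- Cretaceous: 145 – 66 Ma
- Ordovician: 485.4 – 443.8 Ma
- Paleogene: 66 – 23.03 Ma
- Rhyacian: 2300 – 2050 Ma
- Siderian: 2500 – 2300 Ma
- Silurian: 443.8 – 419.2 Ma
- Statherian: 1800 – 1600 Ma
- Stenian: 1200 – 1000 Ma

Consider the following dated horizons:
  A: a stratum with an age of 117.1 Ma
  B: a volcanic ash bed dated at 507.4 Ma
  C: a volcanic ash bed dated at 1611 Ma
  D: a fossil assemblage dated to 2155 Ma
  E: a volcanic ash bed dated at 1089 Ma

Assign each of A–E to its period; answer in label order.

Match each age against the start–end ranges in the excerpt: A = 117.1 Ma → Cretaceous (145–66); B = 507.4 Ma → Cambrian (538.8–485.4); C = 1611 Ma → Statherian (1800–1600); D = 2155 Ma → Rhyacian (2300–2050); E = 1089 Ma → Stenian (1200–1000).

A — Cretaceous; B — Cambrian; C — Statherian; D — Rhyacian; E — Stenian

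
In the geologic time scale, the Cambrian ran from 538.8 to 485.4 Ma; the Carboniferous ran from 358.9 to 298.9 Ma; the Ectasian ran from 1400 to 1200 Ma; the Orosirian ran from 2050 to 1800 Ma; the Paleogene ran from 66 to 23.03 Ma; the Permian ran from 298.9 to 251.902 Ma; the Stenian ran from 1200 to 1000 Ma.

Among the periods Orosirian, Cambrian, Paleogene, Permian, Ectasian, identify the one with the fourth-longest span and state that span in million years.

Durations: Orosirian 250; Cambrian 53.4; Paleogene 42.97; Permian 46.998; Ectasian 200 Myr.
Sorted longest-first: Orosirian (250), Ectasian (200), Cambrian (53.4), Permian (46.998), Paleogene (42.97).
The fourth longest is Permian at 46.998 Myr.

Permian, 46.998 million years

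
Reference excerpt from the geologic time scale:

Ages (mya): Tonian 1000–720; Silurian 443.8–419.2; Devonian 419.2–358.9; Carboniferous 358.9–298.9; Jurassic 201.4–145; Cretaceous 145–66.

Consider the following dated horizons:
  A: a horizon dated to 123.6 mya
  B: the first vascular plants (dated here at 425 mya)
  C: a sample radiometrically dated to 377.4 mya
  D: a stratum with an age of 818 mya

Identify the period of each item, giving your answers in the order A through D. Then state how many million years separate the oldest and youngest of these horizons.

A — Cretaceous; B — Silurian; C — Devonian; D — Tonian; span 694.4 million years

Match each age against the start–end ranges in the excerpt: A = 123.6 Ma → Cretaceous (145–66); B = 425 Ma → Silurian (443.8–419.2); C = 377.4 Ma → Devonian (419.2–358.9); D = 818 Ma → Tonian (1000–720).
The largest age is 818 Ma and the smallest is 123.6 Ma; their difference is 694.4 Myr.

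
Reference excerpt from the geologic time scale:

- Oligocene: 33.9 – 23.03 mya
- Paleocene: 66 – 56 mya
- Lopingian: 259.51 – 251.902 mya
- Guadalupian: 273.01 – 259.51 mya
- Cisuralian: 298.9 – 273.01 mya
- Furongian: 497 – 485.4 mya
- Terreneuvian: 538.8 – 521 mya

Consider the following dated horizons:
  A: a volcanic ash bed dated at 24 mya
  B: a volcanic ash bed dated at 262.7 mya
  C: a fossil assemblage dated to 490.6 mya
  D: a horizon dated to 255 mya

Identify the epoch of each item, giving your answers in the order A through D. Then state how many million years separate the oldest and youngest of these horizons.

Match each age against the start–end ranges in the excerpt: A = 24 Ma → Oligocene (33.9–23.03); B = 262.7 Ma → Guadalupian (273.01–259.51); C = 490.6 Ma → Furongian (497–485.4); D = 255 Ma → Lopingian (259.51–251.902).
The largest age is 490.6 Ma and the smallest is 24 Ma; their difference is 466.6 Myr.

A — Oligocene; B — Guadalupian; C — Furongian; D — Lopingian; span 466.6 million years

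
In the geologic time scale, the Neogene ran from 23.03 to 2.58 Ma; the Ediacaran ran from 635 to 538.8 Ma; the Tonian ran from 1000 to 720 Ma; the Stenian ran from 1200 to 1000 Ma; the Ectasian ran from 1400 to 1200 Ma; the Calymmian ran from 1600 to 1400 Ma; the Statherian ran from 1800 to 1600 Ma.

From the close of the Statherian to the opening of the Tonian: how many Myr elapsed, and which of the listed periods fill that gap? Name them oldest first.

The Statherian closes at 1600 Ma and the Tonian opens at 1000 Ma, so the interval is 1600 − 1000 = 600 Myr.
A period fits inside if it starts at or after 1600 Ma and ends at or before 1000 Ma; oldest first that gives Calymmian, Ectasian, Stenian.

600 million years; Calymmian, Ectasian, Stenian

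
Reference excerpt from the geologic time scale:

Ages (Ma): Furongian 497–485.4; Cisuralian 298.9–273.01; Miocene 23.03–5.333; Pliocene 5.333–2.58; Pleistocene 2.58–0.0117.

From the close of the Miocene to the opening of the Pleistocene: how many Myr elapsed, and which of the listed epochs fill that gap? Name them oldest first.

The Miocene closes at 5.333 Ma and the Pleistocene opens at 2.58 Ma, so the interval is 5.333 − 2.58 = 2.753 Myr.
An epoch fits inside if it starts at or after 5.333 Ma and ends at or before 2.58 Ma; oldest first that gives Pliocene.

2.753 million years; Pliocene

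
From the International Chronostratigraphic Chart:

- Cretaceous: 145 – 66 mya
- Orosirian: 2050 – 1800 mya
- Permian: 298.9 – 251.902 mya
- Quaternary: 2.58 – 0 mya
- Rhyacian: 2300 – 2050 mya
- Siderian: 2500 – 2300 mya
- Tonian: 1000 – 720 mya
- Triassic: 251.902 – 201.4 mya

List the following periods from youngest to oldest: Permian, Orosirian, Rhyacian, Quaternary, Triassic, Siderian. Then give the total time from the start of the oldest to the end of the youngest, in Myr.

Quaternary → Triassic → Permian → Orosirian → Rhyacian → Siderian; total span 2500 Myr

Start ages (Ma): Siderian 2500, Rhyacian 2300, Orosirian 2050, Permian 298.9, Triassic 251.902, Quaternary 2.58.
Ordered youngest to oldest: Quaternary, Triassic, Permian, Orosirian, Rhyacian, Siderian.
Span = 2500 − 0 = 2500 Myr.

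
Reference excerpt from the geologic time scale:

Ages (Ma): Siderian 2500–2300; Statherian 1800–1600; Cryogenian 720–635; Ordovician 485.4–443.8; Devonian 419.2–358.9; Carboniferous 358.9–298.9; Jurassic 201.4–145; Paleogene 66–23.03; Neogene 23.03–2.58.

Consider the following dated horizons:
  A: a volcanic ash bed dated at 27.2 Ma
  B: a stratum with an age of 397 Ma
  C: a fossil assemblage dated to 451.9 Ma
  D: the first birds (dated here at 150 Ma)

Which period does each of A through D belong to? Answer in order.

A — Paleogene; B — Devonian; C — Ordovician; D — Jurassic

Match each age against the start–end ranges in the excerpt: A = 27.2 Ma → Paleogene (66–23.03); B = 397 Ma → Devonian (419.2–358.9); C = 451.9 Ma → Ordovician (485.4–443.8); D = 150 Ma → Jurassic (201.4–145).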